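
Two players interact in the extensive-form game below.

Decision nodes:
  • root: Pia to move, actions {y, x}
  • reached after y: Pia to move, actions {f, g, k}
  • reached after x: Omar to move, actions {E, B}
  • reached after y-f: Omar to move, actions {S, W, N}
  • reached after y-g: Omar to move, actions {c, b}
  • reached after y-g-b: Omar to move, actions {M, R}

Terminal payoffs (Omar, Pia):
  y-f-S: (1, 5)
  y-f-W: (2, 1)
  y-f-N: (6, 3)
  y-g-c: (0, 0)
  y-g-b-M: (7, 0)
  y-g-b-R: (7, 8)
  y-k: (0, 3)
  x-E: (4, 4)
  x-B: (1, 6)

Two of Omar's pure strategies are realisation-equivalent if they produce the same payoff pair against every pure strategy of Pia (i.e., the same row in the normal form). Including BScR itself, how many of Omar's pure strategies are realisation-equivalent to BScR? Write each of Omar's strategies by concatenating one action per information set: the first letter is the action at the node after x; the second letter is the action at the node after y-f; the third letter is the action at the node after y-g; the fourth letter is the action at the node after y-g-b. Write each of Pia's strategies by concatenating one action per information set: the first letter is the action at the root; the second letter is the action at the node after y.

Row for BScR (columns yf, yg, yk, xf, xg, xk): (1,5) (0,0) (0,3) (1,6) (1,6) (1,6).
Under BScR, Omar's choice at the node after y-g-b can never be reached regardless of what Pia does, so varying those choices leaves every outcome unchanged.
Holding the reachable choices fixed and varying the unreachable one freely already gives 2 equivalent strategies.
No other strategy reproduces this row, so those 2 are the full class: BScM, BScR.

2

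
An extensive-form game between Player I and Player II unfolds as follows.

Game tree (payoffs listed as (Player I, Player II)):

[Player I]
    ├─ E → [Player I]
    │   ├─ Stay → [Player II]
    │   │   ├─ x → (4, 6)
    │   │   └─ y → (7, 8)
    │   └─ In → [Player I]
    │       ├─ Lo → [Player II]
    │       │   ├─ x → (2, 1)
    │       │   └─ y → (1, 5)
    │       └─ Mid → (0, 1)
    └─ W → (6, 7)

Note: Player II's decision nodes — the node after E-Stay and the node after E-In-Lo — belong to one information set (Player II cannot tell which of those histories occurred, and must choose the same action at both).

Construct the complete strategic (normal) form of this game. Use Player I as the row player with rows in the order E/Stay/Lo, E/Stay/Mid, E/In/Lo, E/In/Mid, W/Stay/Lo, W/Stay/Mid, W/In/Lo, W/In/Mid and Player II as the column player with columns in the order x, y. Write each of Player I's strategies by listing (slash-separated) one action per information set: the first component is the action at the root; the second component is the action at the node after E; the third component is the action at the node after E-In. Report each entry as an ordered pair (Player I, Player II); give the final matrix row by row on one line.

                  x        y
 E/Stay/Lo    (4,6)    (7,8)
E/Stay/Mid    (4,6)    (7,8)
   E/In/Lo    (2,1)    (1,5)
  E/In/Mid    (0,1)    (0,1)
 W/Stay/Lo    (6,7)    (6,7)
W/Stay/Mid    (6,7)    (6,7)
   W/In/Lo    (6,7)    (6,7)
  W/In/Mid    (6,7)    (6,7)

E/Stay/Lo: (4,6) (7,8) | E/Stay/Mid: (4,6) (7,8) | E/In/Lo: (2,1) (1,5) | E/In/Mid: (0,1) (0,1) | W/Stay/Lo: (6,7) (6,7) | W/Stay/Mid: (6,7) (6,7) | W/In/Lo: (6,7) (6,7) | W/In/Mid: (6,7) (6,7)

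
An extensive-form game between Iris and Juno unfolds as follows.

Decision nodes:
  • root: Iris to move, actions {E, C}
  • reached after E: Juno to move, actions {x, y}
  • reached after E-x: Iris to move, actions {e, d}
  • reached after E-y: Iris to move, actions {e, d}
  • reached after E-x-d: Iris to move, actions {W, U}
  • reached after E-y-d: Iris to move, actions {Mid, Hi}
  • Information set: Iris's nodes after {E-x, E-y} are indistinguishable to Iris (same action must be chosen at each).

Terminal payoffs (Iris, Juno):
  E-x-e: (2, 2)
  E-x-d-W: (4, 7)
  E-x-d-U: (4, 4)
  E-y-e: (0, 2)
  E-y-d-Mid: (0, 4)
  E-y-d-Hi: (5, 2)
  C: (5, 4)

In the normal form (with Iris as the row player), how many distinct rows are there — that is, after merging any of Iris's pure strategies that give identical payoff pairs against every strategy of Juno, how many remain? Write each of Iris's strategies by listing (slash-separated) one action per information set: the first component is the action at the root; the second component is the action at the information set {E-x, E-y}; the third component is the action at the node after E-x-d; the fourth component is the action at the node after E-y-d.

6

Iris has 16 pure strategies: E/e/W/Mid, E/e/W/Hi, E/e/U/Mid, E/e/U/Hi, E/d/W/Mid, E/d/W/Hi, E/d/U/Mid, E/d/U/Hi, C/e/W/Mid, C/e/W/Hi, C/e/U/Mid, C/e/U/Hi, C/d/W/Mid, C/d/W/Hi, C/d/U/Mid, C/d/U/Hi. Columns: x, y.
{E/e/W/Mid, E/e/W/Hi, E/e/U/Mid, E/e/U/Hi} → row (2,2) (0,2)
{E/d/W/Mid} → row (4,7) (0,4)
{E/d/W/Hi} → row (4,7) (5,2)
{E/d/U/Mid} → row (4,4) (0,4)
{E/d/U/Hi} → row (4,4) (5,2)
{C/e/W/Mid, C/e/W/Hi, C/e/U/Mid, C/e/U/Hi, C/d/W/Mid, C/d/W/Hi, C/d/U/Mid, C/d/U/Hi} → row (5,4) (5,4)
That's 6 distinct rows out of 16 strategies.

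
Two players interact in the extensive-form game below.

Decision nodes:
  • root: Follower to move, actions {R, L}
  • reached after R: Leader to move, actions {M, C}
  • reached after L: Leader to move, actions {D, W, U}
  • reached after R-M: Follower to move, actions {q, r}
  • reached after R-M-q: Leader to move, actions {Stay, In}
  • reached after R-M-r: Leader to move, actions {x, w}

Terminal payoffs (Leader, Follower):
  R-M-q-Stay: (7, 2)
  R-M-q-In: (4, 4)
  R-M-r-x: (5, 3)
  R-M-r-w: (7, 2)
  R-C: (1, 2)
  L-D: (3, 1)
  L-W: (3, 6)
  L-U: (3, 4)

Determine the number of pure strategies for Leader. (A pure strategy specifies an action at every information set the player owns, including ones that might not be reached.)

Leader owns the node after R with actions {M, C} — two choices.
Leader owns the node after L with actions {D, W, U} — three choices.
Leader owns the node after R-M-q with actions {Stay, In} — two choices.
Leader owns the node after R-M-r with actions {x, w} — two choices.
A pure strategy fixes one action at each information set independently, so the count is the product 2 × 3 × 2 × 2 = 24.

24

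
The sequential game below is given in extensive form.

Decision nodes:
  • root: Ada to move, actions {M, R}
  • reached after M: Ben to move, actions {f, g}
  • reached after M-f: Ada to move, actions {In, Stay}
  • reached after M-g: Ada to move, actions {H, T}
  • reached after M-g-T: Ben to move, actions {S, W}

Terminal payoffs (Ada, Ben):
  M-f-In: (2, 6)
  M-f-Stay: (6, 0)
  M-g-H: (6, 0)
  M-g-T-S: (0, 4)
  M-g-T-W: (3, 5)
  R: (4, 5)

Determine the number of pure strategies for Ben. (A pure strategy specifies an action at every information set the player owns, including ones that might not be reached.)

Ben owns the node after M with actions {f, g} — two choices.
Ben owns the node after M-g-T with actions {S, W} — two choices.
A pure strategy fixes one action at each information set independently, so the count is the product 2 × 2 = 4.
(For reference, Ada has 8 pure strategies, giving a 4×8 normal-form matrix.)

4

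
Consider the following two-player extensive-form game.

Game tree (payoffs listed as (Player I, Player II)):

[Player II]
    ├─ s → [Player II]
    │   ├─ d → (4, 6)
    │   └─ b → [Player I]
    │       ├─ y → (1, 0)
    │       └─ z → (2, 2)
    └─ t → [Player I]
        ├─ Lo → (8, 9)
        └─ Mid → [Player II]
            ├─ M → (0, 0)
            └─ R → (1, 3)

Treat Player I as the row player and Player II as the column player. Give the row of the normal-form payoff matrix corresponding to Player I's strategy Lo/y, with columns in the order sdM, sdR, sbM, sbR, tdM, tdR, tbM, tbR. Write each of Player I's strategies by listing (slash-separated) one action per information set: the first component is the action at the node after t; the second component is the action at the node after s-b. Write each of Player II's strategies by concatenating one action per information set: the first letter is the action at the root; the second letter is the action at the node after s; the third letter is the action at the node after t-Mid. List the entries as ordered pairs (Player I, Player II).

(4,6) (4,6) (1,0) (1,0) (8,9) (8,9) (8,9) (8,9)

vs sdM: Player II plays s → Player II plays d at [s] → (4, 6)
vs sdR: Player II plays s → Player II plays d at [s] → (4, 6)
vs sbM: Player II plays s → Player II plays b at [s] → Player I plays y at [s-b] → (1, 0)
vs sbR: Player II plays s → Player II plays b at [s] → Player I plays y at [s-b] → (1, 0)
vs tdM: Player II plays t → Player I plays Lo at [t] → (8, 9)
vs tdR: Player II plays t → Player I plays Lo at [t] → (8, 9)
vs tbM: Player II plays t → Player I plays Lo at [t] → (8, 9)
vs tbR: Player II plays t → Player I plays Lo at [t] → (8, 9)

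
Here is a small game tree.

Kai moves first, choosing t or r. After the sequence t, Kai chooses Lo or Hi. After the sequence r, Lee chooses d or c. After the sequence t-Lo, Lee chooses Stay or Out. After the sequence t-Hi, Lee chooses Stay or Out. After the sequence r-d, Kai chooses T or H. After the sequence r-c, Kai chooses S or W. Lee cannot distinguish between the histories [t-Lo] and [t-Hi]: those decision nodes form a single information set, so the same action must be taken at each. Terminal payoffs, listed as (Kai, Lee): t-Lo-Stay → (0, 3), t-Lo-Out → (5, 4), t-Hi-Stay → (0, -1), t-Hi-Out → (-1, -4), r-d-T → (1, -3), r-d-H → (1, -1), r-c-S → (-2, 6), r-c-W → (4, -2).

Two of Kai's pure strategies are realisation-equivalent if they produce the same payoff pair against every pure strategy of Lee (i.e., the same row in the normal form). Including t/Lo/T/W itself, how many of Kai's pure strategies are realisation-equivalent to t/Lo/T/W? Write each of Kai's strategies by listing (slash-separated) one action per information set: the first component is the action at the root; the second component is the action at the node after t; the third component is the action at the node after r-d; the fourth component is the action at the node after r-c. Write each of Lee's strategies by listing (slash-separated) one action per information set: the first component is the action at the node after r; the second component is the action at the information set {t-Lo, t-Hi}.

Row for t/Lo/T/W (columns d/Stay, d/Out, c/Stay, c/Out): (0,3) (5,4) (0,3) (5,4).
Under t/Lo/T/W, Kai's choice at the node after r-d and at the node after r-c can never be reached regardless of what Lee does, so varying those choices leaves every outcome unchanged.
Holding the reachable choices fixed and varying the unreachable ones freely already gives 2 × 2 = 4 equivalent strategies.
No other strategy reproduces this row, so those 4 are the full class: t/Lo/T/S, t/Lo/T/W, t/Lo/H/S, t/Lo/H/W.

4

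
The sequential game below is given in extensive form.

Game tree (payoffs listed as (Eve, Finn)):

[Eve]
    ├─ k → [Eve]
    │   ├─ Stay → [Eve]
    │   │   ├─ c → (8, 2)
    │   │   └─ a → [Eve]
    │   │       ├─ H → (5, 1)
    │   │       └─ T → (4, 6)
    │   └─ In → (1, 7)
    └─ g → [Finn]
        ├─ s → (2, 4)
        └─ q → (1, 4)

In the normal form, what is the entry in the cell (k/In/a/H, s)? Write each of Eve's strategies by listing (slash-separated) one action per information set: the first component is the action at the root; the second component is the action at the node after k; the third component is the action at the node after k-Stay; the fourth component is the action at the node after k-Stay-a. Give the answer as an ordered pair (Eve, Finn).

(1, 7)

Trace the play path from the root:
  Eve plays k
  Eve plays In at [k]
→ terminal payoff (1, 7).
(Eve's choice at the node after k-Stay is never reached on this path, so it doesn't affect the outcome.)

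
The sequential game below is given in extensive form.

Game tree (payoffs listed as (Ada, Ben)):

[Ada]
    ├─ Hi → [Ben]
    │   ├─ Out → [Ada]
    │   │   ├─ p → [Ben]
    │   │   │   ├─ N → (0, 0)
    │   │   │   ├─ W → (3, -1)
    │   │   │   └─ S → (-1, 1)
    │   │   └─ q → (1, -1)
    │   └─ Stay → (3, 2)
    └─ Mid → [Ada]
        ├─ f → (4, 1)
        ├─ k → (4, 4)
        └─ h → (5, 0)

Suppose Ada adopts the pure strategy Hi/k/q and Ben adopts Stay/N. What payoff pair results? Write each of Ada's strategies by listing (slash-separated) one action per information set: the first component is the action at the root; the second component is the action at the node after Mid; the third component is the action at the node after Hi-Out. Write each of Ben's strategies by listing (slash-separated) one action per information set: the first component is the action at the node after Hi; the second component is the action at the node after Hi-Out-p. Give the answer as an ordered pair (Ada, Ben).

(3, 2)

Trace the play path from the root:
  Ada plays Hi
  Ben plays Stay at [Hi]
→ terminal payoff (3, 2).
(Ada's choice at the node after Mid is never reached on this path, so it doesn't affect the outcome.)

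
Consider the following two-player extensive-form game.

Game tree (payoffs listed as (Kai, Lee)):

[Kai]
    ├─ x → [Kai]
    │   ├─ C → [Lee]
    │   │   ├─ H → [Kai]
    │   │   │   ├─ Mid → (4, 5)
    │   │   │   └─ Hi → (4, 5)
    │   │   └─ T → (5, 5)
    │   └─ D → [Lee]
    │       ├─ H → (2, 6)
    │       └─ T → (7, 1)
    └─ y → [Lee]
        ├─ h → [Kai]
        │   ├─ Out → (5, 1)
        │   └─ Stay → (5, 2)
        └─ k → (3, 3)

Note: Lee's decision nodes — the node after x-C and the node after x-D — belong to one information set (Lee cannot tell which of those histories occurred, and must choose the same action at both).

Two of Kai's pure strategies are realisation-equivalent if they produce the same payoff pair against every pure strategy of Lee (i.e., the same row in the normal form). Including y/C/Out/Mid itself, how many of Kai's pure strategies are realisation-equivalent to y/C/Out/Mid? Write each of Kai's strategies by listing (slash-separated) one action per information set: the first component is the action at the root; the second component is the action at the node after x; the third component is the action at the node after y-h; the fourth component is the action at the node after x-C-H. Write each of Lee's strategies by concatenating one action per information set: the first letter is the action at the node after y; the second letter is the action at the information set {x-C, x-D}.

Row for y/C/Out/Mid (columns hH, hT, kH, kT): (5,1) (5,1) (3,3) (3,3).
Under y/C/Out/Mid, Kai's choice at the node after x and at the node after x-C-H can never be reached regardless of what Lee does, so varying those choices leaves every outcome unchanged.
Holding the reachable choices fixed and varying the unreachable ones freely already gives 2 × 2 = 4 equivalent strategies.
No other strategy reproduces this row, so those 4 are the full class: y/C/Out/Mid, y/C/Out/Hi, y/D/Out/Mid, y/D/Out/Hi.

4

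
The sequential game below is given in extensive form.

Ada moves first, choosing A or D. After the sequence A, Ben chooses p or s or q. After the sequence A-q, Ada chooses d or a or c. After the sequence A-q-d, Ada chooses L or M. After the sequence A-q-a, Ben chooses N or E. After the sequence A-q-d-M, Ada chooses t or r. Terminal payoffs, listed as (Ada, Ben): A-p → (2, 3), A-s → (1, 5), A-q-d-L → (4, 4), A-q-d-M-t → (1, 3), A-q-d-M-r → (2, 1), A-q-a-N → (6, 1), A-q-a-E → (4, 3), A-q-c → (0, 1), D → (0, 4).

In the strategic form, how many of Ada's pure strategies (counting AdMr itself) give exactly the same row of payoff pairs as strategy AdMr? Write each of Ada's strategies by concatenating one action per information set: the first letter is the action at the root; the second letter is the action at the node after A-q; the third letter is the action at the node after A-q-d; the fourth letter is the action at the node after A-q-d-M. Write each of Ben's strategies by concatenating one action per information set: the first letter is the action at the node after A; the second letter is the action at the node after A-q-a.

Row for AdMr (columns pN, pE, sN, sE, qN, qE): (2,3) (2,3) (1,5) (1,5) (2,1) (2,1).
Every one of Ada's information sets is on the play path for some reply by Ben when Ada follows AdMr.
Changing the action at any of them therefore changes at least one column, so only AdMr itself gives this row.

1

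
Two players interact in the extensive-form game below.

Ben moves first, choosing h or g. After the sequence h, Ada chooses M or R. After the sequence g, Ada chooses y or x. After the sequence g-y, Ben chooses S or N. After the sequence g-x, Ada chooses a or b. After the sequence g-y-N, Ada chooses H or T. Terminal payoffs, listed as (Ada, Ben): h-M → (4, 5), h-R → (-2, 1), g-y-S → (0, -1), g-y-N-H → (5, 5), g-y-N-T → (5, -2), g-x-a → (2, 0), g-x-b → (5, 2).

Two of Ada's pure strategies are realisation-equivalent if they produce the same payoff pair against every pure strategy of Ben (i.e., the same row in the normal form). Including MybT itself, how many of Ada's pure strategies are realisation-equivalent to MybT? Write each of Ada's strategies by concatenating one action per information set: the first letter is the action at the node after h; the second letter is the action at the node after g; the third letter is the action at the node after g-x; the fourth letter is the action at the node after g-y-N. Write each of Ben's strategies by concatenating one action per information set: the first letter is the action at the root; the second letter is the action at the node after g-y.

2

Row for MybT (columns hS, hN, gS, gN): (4,5) (4,5) (0,-1) (5,-2).
Under MybT, Ada's choice at the node after g-x can never be reached regardless of what Ben does, so varying those choices leaves every outcome unchanged.
Holding the reachable choices fixed and varying the unreachable one freely already gives 2 equivalent strategies.
No other strategy reproduces this row, so those 2 are the full class: MyaT, MybT.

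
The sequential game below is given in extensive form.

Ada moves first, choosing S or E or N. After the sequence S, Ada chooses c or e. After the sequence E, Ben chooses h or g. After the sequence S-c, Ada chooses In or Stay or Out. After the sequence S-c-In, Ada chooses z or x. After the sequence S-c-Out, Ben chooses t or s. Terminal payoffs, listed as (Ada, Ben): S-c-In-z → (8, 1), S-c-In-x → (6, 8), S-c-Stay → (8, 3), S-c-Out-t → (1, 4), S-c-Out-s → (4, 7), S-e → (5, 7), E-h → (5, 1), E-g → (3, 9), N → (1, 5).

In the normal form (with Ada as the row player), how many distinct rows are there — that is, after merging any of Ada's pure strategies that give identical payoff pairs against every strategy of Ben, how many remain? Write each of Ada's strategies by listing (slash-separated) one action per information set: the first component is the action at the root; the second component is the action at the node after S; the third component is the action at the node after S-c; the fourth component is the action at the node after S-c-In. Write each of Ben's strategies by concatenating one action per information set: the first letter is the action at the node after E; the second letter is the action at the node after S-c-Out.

Ada has 36 pure strategies: S/c/In/z, S/c/In/x, S/c/Stay/z, S/c/Stay/x, S/c/Out/z, S/c/Out/x, S/e/In/z, S/e/In/x, S/e/Stay/z, S/e/Stay/x, S/e/Out/z, S/e/Out/x, E/c/In/z, E/c/In/x, E/c/Stay/z, E/c/Stay/x, E/c/Out/z, E/c/Out/x, E/e/In/z, E/e/In/x, E/e/Stay/z, E/e/Stay/x, E/e/Out/z, E/e/Out/x, N/c/In/z, N/c/In/x, N/c/Stay/z, N/c/Stay/x, N/c/Out/z, N/c/Out/x, N/e/In/z, N/e/In/x, N/e/Stay/z, N/e/Stay/x, N/e/Out/z, N/e/Out/x. Columns: ht, hs, gt, gs.
{S/c/In/z} → row (8,1) (8,1) (8,1) (8,1)
{S/c/In/x} → row (6,8) (6,8) (6,8) (6,8)
{S/c/Stay/z, S/c/Stay/x} → row (8,3) (8,3) (8,3) (8,3)
{S/c/Out/z, S/c/Out/x} → row (1,4) (4,7) (1,4) (4,7)
{S/e/In/z, S/e/In/x, S/e/Stay/z, S/e/Stay/x, S/e/Out/z, S/e/Out/x} → row (5,7) (5,7) (5,7) (5,7)
{E/c/In/z, E/c/In/x, E/c/Stay/z, E/c/Stay/x, E/c/Out/z, E/c/Out/x, E/e/In/z, E/e/In/x, E/e/Stay/z, E/e/Stay/x, E/e/Out/z, E/e/Out/x} → row (5,1) (5,1) (3,9) (3,9)
{N/c/In/z, N/c/In/x, N/c/Stay/z, N/c/Stay/x, N/c/Out/z, N/c/Out/x, N/e/In/z, N/e/In/x, N/e/Stay/z, N/e/Stay/x, N/e/Out/z, N/e/Out/x} → row (1,5) (1,5) (1,5) (1,5)
That's 7 distinct rows out of 36 strategies.

7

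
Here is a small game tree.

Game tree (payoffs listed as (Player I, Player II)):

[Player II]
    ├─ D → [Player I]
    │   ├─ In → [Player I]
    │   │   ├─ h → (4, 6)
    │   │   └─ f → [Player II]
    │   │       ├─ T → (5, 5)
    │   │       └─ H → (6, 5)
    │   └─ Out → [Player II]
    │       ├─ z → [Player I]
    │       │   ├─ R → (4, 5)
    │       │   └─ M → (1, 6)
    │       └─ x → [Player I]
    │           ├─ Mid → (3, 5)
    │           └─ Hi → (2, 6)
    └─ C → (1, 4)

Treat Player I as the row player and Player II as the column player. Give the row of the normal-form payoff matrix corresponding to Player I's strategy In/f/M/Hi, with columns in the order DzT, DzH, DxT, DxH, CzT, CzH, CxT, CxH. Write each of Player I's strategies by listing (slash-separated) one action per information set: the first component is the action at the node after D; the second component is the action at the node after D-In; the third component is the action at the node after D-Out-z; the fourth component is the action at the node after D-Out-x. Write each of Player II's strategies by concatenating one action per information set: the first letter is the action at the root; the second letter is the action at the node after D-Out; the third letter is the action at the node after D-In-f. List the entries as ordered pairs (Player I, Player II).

vs DzT: Player II plays D → Player I plays In at [D] → Player I plays f at [D-In] → Player II plays T at [D-In-f] → (5, 5)
vs DzH: Player II plays D → Player I plays In at [D] → Player I plays f at [D-In] → Player II plays H at [D-In-f] → (6, 5)
vs DxT: Player II plays D → Player I plays In at [D] → Player I plays f at [D-In] → Player II plays T at [D-In-f] → (5, 5)
vs DxH: Player II plays D → Player I plays In at [D] → Player I plays f at [D-In] → Player II plays H at [D-In-f] → (6, 5)
vs CzT: Player II plays C → (1, 4)
vs CzH: Player II plays C → (1, 4)
vs CxT: Player II plays C → (1, 4)
vs CxH: Player II plays C → (1, 4)

(5,5) (6,5) (5,5) (6,5) (1,4) (1,4) (1,4) (1,4)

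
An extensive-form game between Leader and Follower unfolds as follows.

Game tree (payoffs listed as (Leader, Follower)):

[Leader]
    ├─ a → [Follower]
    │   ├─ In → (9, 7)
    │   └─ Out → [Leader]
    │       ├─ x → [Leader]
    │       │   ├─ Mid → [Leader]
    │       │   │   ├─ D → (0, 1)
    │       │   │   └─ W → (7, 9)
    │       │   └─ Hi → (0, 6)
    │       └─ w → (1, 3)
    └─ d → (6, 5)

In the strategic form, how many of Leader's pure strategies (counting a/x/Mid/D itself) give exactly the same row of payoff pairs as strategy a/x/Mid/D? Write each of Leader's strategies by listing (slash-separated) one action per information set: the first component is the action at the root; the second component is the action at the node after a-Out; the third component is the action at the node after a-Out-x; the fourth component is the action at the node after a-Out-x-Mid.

Row for a/x/Mid/D (columns In, Out): (9,7) (0,1).
Every one of Leader's information sets is on the play path for some reply by Follower when Leader follows a/x/Mid/D.
Changing the action at any of them therefore changes at least one column, so only a/x/Mid/D itself gives this row.

1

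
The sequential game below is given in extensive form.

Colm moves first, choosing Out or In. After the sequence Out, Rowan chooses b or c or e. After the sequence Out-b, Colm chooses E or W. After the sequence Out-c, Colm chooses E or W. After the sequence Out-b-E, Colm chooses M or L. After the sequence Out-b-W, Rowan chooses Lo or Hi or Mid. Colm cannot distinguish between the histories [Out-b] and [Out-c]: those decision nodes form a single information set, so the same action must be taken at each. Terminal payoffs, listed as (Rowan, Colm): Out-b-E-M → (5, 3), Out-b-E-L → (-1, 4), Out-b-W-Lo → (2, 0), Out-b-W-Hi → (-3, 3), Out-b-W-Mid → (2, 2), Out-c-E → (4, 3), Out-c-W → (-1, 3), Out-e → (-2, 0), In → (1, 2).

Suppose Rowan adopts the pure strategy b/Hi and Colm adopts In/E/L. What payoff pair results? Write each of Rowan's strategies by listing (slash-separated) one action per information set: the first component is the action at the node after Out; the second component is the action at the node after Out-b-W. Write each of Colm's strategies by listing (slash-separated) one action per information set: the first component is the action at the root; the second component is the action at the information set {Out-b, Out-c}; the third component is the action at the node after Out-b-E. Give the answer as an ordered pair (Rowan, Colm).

(1, 2)

Trace the play path from the root:
  Colm plays In
→ terminal payoff (1, 2).
(Rowan's choice at the node after Out is never reached on this path, so it doesn't affect the outcome.)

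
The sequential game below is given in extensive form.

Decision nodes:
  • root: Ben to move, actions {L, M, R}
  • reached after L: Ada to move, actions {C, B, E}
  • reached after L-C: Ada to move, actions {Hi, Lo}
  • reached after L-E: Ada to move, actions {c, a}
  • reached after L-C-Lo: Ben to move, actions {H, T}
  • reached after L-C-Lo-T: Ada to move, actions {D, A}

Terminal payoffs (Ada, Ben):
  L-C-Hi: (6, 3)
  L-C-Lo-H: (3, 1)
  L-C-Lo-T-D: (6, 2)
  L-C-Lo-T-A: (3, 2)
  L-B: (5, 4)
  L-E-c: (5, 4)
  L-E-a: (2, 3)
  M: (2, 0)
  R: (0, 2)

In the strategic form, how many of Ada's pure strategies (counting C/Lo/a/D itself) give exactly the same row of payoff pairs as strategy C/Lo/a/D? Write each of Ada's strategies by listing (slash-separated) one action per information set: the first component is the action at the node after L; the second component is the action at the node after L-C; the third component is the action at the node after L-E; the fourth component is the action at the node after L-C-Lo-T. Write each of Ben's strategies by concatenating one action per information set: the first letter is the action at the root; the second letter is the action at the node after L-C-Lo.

2

Row for C/Lo/a/D (columns LH, LT, MH, MT, RH, RT): (3,1) (6,2) (2,0) (2,0) (0,2) (0,2).
Under C/Lo/a/D, Ada's choice at the node after L-E can never be reached regardless of what Ben does, so varying those choices leaves every outcome unchanged.
Holding the reachable choices fixed and varying the unreachable one freely already gives 2 equivalent strategies.
No other strategy reproduces this row, so those 2 are the full class: C/Lo/c/D, C/Lo/a/D.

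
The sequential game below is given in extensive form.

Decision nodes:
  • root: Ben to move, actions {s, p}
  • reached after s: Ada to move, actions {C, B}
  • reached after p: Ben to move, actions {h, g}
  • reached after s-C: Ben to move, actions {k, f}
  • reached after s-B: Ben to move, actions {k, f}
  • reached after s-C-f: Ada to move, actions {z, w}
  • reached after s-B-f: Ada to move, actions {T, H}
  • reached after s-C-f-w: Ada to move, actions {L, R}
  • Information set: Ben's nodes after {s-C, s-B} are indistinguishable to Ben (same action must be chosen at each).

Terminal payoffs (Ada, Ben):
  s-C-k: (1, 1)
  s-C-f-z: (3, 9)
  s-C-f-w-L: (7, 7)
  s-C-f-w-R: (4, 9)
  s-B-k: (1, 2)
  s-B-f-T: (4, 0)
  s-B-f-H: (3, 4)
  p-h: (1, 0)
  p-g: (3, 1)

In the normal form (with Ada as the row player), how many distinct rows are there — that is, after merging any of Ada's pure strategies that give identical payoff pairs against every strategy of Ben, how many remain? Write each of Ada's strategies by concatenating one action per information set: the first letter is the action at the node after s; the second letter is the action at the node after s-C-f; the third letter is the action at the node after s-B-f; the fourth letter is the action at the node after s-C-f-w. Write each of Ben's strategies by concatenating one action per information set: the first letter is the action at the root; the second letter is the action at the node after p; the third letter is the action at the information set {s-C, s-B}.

Ada has 16 pure strategies: CzTL, CzTR, CzHL, CzHR, CwTL, CwTR, CwHL, CwHR, BzTL, BzTR, BzHL, BzHR, BwTL, BwTR, BwHL, BwHR. Columns: shk, shf, sgk, sgf, phk, phf, pgk, pgf.
{CzTL, CzTR, CzHL, CzHR} → row (1,1) (3,9) (1,1) (3,9) (1,0) (1,0) (3,1) (3,1)
{CwTL, CwHL} → row (1,1) (7,7) (1,1) (7,7) (1,0) (1,0) (3,1) (3,1)
{CwTR, CwHR} → row (1,1) (4,9) (1,1) (4,9) (1,0) (1,0) (3,1) (3,1)
{BzTL, BzTR, BwTL, BwTR} → row (1,2) (4,0) (1,2) (4,0) (1,0) (1,0) (3,1) (3,1)
{BzHL, BzHR, BwHL, BwHR} → row (1,2) (3,4) (1,2) (3,4) (1,0) (1,0) (3,1) (3,1)
That's 5 distinct rows out of 16 strategies.

5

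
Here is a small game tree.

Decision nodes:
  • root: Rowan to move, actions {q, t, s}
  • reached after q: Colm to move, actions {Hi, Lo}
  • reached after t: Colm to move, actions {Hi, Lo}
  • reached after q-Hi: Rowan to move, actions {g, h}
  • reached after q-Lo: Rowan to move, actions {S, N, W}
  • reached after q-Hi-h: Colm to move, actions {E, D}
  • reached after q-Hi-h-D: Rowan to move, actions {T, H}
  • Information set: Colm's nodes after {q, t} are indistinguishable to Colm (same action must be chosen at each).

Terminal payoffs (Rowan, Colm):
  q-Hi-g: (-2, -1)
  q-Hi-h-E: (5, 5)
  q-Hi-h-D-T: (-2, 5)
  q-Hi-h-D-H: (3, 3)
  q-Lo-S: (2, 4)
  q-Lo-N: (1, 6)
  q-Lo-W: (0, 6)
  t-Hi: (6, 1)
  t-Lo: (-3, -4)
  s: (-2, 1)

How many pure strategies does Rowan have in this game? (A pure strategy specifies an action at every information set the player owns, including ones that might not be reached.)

36

Rowan owns the root with actions {q, t, s} — three choices.
Rowan owns the node after q-Hi with actions {g, h} — two choices.
Rowan owns the node after q-Lo with actions {S, N, W} — three choices.
Rowan owns the node after q-Hi-h-D with actions {T, H} — two choices.
A pure strategy fixes one action at each information set independently, so the count is the product 3 × 2 × 3 × 2 = 36.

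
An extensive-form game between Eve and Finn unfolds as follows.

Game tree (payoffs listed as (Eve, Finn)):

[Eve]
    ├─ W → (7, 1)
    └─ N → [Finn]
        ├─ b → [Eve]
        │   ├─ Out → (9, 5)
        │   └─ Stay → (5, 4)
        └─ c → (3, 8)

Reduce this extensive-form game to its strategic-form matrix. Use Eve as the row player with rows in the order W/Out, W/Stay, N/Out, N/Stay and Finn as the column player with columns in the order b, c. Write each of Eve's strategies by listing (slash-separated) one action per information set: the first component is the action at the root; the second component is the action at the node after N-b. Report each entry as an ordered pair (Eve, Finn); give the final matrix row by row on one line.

W/Out: (7,1) (7,1) | W/Stay: (7,1) (7,1) | N/Out: (9,5) (3,8) | N/Stay: (5,4) (3,8)

Row W/Out: b→(7,1), c→(7,1)
Row W/Stay: b→(7,1), c→(7,1)
Row N/Out: b→(9,5), c→(3,8)
Row N/Stay: b→(5,4), c→(3,8)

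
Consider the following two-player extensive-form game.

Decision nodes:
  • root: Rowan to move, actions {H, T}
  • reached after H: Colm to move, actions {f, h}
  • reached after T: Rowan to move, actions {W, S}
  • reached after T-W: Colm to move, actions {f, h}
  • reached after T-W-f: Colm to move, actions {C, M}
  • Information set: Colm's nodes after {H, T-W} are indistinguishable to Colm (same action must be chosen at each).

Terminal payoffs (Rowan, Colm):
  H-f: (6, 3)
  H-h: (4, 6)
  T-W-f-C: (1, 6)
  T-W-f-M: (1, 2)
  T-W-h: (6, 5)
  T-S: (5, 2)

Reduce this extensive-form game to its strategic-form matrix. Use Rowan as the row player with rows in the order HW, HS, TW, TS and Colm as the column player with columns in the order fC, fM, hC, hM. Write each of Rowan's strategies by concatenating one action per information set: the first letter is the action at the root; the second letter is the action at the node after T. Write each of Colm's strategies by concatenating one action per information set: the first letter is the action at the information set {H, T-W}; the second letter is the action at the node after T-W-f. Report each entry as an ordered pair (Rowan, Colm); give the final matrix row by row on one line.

           fC       fM       hC       hM
  HW    (6,3)    (6,3)    (4,6)    (4,6)
  HS    (6,3)    (6,3)    (4,6)    (4,6)
  TW    (1,6)    (1,2)    (6,5)    (6,5)
  TS    (5,2)    (5,2)    (5,2)    (5,2)

HW: (6,3) (6,3) (4,6) (4,6) | HS: (6,3) (6,3) (4,6) (4,6) | TW: (1,6) (1,2) (6,5) (6,5) | TS: (5,2) (5,2) (5,2) (5,2)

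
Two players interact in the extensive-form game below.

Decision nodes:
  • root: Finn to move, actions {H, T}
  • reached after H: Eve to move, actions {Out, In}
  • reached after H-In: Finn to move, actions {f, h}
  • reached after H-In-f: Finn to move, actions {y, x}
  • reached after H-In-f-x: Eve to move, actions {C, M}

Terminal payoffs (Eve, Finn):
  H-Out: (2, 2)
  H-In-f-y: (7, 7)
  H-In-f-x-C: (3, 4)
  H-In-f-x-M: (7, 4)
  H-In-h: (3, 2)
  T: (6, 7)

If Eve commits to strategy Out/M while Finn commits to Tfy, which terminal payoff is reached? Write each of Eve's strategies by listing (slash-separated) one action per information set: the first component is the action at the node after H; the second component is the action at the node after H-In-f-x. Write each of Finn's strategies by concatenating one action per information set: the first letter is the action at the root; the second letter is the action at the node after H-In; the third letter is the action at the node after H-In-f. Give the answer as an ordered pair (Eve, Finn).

Trace the play path from the root:
  Finn plays T
→ terminal payoff (6, 7).
(Eve's choice at the node after H is never reached on this path, so it doesn't affect the outcome.)

(6, 7)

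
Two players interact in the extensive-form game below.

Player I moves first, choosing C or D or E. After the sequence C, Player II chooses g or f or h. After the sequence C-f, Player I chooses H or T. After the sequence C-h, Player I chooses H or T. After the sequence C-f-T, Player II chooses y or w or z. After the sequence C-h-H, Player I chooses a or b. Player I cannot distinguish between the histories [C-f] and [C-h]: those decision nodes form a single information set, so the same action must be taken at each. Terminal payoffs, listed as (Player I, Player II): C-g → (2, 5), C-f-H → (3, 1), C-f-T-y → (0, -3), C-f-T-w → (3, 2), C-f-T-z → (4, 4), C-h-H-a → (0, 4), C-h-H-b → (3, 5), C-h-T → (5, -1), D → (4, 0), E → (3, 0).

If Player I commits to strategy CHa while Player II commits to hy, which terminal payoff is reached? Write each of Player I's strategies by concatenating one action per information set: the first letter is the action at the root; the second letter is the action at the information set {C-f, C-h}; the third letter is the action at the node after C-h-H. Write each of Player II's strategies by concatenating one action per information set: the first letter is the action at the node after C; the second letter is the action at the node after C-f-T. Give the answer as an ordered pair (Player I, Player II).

Trace the play path from the root:
  Player I plays C
  Player II plays h at [C]
  Player I plays H at [C-h]
  Player I plays a at [C-h-H]
→ terminal payoff (0, 4).
(Player II's choice at the node after C-f-T is never reached on this path, so it doesn't affect the outcome.)

(0, 4)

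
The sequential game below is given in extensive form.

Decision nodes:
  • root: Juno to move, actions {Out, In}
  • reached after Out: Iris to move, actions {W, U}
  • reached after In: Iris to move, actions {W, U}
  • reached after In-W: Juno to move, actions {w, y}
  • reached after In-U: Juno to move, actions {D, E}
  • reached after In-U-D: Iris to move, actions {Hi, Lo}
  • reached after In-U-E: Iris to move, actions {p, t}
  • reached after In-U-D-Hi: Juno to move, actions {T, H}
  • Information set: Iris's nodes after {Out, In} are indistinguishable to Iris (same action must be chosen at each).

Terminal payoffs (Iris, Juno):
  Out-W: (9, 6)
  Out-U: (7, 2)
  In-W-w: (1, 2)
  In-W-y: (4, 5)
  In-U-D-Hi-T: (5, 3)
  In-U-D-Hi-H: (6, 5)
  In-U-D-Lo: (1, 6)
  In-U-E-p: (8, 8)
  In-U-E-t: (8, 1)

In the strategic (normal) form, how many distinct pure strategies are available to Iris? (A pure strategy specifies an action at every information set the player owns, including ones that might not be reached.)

8

Iris owns the information set {Out, In} with actions {W, U} — two choices.
Iris owns the node after In-U-D with actions {Hi, Lo} — two choices.
Iris owns the node after In-U-E with actions {p, t} — two choices.
A pure strategy fixes one action at each information set independently, so the count is the product 2 × 2 × 2 = 8.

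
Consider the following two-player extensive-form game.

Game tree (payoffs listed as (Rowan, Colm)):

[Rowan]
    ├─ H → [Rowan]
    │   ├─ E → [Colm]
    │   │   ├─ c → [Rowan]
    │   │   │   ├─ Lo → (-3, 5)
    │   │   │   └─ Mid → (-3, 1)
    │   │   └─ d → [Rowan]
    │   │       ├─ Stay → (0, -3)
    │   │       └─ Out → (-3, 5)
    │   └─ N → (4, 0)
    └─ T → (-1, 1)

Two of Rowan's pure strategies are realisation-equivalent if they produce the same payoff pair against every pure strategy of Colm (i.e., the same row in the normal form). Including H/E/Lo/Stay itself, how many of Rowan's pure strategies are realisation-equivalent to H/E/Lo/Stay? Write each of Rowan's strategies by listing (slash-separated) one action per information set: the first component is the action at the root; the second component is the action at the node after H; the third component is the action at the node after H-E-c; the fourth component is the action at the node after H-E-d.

1

Row for H/E/Lo/Stay (columns c, d): (-3,5) (0,-3).
Every one of Rowan's information sets is on the play path for some reply by Colm when Rowan follows H/E/Lo/Stay.
Changing the action at any of them therefore changes at least one column, so only H/E/Lo/Stay itself gives this row.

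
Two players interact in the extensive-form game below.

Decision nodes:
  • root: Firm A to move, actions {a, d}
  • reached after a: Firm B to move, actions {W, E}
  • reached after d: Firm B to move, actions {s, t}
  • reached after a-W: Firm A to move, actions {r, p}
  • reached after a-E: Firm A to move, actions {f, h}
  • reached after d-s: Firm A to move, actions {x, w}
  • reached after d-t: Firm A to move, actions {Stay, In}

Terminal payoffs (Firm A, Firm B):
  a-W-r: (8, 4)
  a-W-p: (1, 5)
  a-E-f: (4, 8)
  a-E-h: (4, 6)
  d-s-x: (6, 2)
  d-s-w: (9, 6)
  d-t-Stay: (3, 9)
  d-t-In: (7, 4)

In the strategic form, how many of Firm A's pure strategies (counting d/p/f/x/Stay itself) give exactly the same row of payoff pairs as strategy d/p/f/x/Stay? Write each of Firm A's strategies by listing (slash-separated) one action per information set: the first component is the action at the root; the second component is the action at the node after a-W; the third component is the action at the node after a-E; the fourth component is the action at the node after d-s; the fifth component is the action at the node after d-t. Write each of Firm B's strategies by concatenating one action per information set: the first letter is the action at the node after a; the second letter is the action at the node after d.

Row for d/p/f/x/Stay (columns Ws, Wt, Es, Et): (6,2) (3,9) (6,2) (3,9).
Under d/p/f/x/Stay, Firm A's choice at the node after a-W and at the node after a-E can never be reached regardless of what Firm B does, so varying those choices leaves every outcome unchanged.
Holding the reachable choices fixed and varying the unreachable ones freely already gives 2 × 2 = 4 equivalent strategies.
No other strategy reproduces this row, so those 4 are the full class: d/r/f/x/Stay, d/r/h/x/Stay, d/p/f/x/Stay, d/p/h/x/Stay.

4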